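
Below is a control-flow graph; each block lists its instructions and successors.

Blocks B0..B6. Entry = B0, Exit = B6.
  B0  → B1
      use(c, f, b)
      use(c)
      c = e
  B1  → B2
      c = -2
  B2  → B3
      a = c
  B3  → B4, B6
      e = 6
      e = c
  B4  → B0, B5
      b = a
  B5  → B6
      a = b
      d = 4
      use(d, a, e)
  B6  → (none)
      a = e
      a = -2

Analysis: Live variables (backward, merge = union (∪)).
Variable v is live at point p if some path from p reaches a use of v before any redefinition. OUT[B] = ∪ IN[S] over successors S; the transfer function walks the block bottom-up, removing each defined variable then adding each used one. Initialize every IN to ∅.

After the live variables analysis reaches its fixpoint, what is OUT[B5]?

Fixpoint table:
  B0: | IN={b, c, e, f} | OUT={f}
  B1: | IN={f} | OUT={c, f}
  B2: | IN={c, f} | OUT={a, c, f}
  B3: | IN={a, c, f} | OUT={a, c, e, f}
  B4: | IN={a, c, e, f} | OUT={b, c, e, f}
  B5: | IN={b, e} | OUT={e}
  B6: | IN={e} | OUT={}

Merge at B5: OUT[B5] = IN[B6] = {e}

Answer: {e}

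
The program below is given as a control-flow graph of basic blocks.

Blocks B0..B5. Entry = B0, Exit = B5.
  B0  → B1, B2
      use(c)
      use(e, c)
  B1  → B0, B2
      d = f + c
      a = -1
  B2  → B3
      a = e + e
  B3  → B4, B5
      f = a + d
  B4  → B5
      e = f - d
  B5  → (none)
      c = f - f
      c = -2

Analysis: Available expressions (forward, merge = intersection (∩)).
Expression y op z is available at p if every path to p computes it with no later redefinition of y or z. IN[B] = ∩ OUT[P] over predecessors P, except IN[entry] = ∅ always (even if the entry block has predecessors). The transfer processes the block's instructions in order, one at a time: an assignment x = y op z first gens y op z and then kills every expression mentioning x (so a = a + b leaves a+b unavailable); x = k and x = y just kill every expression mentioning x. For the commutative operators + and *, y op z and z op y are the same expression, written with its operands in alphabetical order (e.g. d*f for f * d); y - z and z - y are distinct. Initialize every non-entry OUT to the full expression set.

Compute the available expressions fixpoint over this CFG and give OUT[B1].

Answer: {c+f}

Derivation:
Converged values:
  B0: | IN={} | OUT={}
  B1: | IN={} | OUT={c+f}
  B2: | IN={} | OUT={e+e}
  B3: | IN={e+e} | OUT={a+d, e+e}
  B4: | IN={a+d, e+e} | OUT={a+d, f-d}
  B5: | IN={a+d} | OUT={a+d, f-f}

Merge at B1: IN[B1] = OUT[B0] = {}
Applying B1's transfer function to that IN value gives OUT[B1] (row B1 above).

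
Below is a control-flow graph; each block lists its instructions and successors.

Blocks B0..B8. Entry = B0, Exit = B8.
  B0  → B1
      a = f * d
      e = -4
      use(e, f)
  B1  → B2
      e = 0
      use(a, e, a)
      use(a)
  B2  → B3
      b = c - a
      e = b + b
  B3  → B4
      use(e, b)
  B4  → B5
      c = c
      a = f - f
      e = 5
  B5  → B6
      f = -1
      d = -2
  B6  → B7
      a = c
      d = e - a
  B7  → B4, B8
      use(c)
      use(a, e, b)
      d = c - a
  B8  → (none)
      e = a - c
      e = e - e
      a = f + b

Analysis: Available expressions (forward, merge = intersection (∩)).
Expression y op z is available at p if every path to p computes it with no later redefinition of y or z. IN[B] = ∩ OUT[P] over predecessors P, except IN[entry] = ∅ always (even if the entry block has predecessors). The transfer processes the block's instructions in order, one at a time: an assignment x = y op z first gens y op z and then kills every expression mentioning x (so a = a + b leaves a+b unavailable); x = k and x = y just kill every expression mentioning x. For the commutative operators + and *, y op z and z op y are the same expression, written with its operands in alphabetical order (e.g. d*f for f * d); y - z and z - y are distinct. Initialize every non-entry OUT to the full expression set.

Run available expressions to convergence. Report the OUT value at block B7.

Answer: {b+b, c-a, e-a}

Working:
Fixpoint table:
  B0: | IN={} | OUT={d*f}
  B1: | IN={d*f} | OUT={d*f}
  B2: | IN={d*f} | OUT={b+b, c-a, d*f}
  B3: | IN={b+b, c-a, d*f} | OUT={b+b, c-a, d*f}
  B4: | IN={b+b, c-a} | OUT={b+b, f-f}
  B5: | IN={b+b, f-f} | OUT={b+b}
  B6: | IN={b+b} | OUT={b+b, e-a}
  B7: | IN={b+b, e-a} | OUT={b+b, c-a, e-a}
  B8: | IN={b+b, c-a, e-a} | OUT={b+b, b+f}

Merge at B7: IN[B7] = OUT[B6] = {b+b, e-a}
Applying B7's transfer function to that IN value gives OUT[B7] (row B7 above).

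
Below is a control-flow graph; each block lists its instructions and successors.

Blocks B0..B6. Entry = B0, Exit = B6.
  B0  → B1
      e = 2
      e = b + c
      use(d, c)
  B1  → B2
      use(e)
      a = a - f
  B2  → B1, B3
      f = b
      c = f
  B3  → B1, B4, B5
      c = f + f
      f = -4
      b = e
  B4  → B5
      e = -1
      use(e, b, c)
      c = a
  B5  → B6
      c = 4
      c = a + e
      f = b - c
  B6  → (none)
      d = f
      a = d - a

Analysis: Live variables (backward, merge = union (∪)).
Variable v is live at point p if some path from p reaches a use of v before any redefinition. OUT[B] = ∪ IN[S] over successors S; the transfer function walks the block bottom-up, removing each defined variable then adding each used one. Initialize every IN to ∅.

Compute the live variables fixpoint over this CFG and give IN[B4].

Answer: {a, b, c}

Derivation:
Converged values:
  B0:   IN={a, b, c, d, f}   OUT={a, b, e, f}
  B1:   IN={a, b, e, f}   OUT={a, b, e}
  B2:   IN={a, b, e}   OUT={a, b, e, f}
  B3:   IN={a, e, f}   OUT={a, b, c, e, f}
  B4:   IN={a, b, c}   OUT={a, b, e}
  B5:   IN={a, b, e}   OUT={a, f}
  B6:   IN={a, f}   OUT={}

Merge at B4: OUT[B4] = IN[B5] = {a, b, e}
Applying B4's transfer function to that OUT value gives IN[B4] (row B4 above).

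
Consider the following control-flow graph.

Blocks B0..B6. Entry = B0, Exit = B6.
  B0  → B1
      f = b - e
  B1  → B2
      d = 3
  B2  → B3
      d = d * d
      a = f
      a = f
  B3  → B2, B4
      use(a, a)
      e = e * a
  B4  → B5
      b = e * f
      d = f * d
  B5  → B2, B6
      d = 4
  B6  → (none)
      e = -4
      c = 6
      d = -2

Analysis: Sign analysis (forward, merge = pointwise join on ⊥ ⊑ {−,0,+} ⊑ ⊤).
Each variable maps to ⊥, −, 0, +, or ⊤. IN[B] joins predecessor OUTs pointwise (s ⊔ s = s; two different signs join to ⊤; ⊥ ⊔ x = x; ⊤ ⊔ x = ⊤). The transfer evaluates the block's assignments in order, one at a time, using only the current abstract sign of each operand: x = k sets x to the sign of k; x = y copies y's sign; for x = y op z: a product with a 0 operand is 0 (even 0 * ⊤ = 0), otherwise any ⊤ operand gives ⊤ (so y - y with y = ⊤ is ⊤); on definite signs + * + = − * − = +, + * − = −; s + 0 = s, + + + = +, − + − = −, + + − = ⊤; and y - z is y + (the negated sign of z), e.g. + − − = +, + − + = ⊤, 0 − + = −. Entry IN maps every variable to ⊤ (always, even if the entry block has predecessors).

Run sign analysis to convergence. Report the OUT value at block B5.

Converged values:
  B0: | IN=(all ⊤) | OUT=(all ⊤)
  B1: | IN=(all ⊤) | OUT={d:+; rest ⊤}
  B2: | IN={d:+; rest ⊤} | OUT={d:+; rest ⊤}
  B3: | IN={d:+; rest ⊤} | OUT={d:+; rest ⊤}
  B4: | IN={d:+; rest ⊤} | OUT=(all ⊤)
  B5: | IN=(all ⊤) | OUT={d:+; rest ⊤}
  B6: | IN={d:+; rest ⊤} | OUT={c:+, d:-, e:-; rest ⊤}

Merge at B5: IN[B5] = OUT[B4] = {a: ⊤, b: ⊤, c: ⊤, d: ⊤, e: ⊤, f: ⊤}
Applying B5's transfer function to that IN value gives OUT[B5] (row B5 above).

Answer: {a: ⊤, b: ⊤, c: ⊤, d: +, e: ⊤, f: ⊤}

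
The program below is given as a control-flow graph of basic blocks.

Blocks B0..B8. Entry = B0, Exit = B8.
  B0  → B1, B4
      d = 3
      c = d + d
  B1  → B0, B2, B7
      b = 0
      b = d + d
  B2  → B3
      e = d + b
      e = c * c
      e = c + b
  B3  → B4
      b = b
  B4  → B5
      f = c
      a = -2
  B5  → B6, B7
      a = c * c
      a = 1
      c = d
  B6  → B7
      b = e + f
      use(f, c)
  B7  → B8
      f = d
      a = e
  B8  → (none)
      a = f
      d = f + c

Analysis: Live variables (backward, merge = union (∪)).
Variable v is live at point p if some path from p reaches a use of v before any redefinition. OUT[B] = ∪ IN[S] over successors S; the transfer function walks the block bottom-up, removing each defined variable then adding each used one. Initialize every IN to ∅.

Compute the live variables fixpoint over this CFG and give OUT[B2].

Answer: {b, c, d, e}

Derivation:
Per-block solution:
  B0:   IN={e}   OUT={c, d, e}
  B1:   IN={c, d, e}   OUT={b, c, d, e}
  B2:   IN={b, c, d}   OUT={b, c, d, e}
  B3:   IN={b, c, d, e}   OUT={c, d, e}
  B4:   IN={c, d, e}   OUT={c, d, e, f}
  B5:   IN={c, d, e, f}   OUT={c, d, e, f}
  B6:   IN={c, d, e, f}   OUT={c, d, e}
  B7:   IN={c, d, e}   OUT={c, f}
  B8:   IN={c, f}   OUT={}

Merge at B2: OUT[B2] = IN[B3] = {b, c, d, e}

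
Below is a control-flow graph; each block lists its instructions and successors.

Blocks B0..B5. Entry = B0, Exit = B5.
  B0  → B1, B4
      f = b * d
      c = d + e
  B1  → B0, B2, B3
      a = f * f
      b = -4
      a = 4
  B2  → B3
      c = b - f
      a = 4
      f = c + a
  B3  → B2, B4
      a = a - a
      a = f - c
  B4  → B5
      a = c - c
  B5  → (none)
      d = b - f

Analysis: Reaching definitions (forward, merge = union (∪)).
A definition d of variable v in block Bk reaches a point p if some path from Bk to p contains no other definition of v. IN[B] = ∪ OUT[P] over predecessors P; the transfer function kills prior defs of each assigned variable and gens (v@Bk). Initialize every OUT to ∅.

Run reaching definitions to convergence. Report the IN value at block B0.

Answer: {a@B1, b@B1, c@B0, f@B0}

Trace:
Per-block solution:
  B0:   IN={a@B1, b@B1, c@B0, f@B0}   OUT={a@B1, b@B1, c@B0, f@B0}
  B1:   IN={a@B1, b@B1, c@B0, f@B0}   OUT={a@B1, b@B1, c@B0, f@B0}
  B2:   IN={a@B1, a@B3, b@B1, c@B0, c@B2, f@B0, f@B2}   OUT={a@B2, b@B1, c@B2, f@B2}
  B3:   IN={a@B1, a@B2, b@B1, c@B0, c@B2, f@B0, f@B2}   OUT={a@B3, b@B1, c@B0, c@B2, f@B0, f@B2}
  B4:   IN={a@B1, a@B3, b@B1, c@B0, c@B2, f@B0, f@B2}   OUT={a@B4, b@B1, c@B0, c@B2, f@B0, f@B2}
  B5:   IN={a@B4, b@B1, c@B0, c@B2, f@B0, f@B2}   OUT={a@B4, b@B1, c@B0, c@B2, d@B5, f@B0, f@B2}

Merge at B0 (entry node, so the boundary value {} is joined with the incoming edge(s)): IN[B0] = {} ⊔ OUT[B1] = {a@B1, b@B1, c@B0, f@B0}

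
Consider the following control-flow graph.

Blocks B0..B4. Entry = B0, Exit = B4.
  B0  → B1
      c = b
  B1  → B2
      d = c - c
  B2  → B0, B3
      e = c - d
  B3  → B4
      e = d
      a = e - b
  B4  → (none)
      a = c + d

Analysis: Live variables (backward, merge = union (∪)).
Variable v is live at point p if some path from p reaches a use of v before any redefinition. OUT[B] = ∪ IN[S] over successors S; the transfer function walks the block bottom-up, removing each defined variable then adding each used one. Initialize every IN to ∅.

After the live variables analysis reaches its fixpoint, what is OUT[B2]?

Per-block solution:
  B0:   IN={b}   OUT={b, c}
  B1:   IN={b, c}   OUT={b, c, d}
  B2:   IN={b, c, d}   OUT={b, c, d}
  B3:   IN={b, c, d}   OUT={c, d}
  B4:   IN={c, d}   OUT={}

Merge at B2: OUT[B2] = IN[B0] ⊔ IN[B3] = {b, c, d}

Answer: {b, c, d}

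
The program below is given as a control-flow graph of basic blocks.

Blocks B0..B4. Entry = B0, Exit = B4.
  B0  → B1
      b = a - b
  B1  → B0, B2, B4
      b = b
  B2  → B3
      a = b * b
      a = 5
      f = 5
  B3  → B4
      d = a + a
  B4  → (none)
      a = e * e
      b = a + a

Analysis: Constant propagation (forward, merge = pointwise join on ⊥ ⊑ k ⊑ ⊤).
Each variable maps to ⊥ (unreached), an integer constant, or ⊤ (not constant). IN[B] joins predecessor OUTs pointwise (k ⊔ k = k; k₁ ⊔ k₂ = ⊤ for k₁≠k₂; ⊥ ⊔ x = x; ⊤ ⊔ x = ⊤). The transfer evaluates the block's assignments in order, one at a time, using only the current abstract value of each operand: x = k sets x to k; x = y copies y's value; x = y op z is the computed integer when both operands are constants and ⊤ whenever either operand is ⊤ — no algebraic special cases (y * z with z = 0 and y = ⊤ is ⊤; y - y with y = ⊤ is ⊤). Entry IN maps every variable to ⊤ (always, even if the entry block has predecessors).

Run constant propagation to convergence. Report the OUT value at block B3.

Per-block solution:
  B0:   IN=(all ⊤)   OUT=(all ⊤)
  B1:   IN=(all ⊤)   OUT=(all ⊤)
  B2:   IN=(all ⊤)   OUT={a:5, f:5; rest ⊤}
  B3:   IN={a:5, f:5; rest ⊤}   OUT={a:5, d:10, f:5; rest ⊤}
  B4:   IN=(all ⊤)   OUT=(all ⊤)

Merge at B3: IN[B3] = OUT[B2] = {a: 5, b: ⊤, c: ⊤, d: ⊤, e: ⊤, f: 5}
Applying B3's transfer function to that IN value gives OUT[B3] (row B3 above).

Answer: {a: 5, b: ⊤, c: ⊤, d: 10, e: ⊤, f: 5}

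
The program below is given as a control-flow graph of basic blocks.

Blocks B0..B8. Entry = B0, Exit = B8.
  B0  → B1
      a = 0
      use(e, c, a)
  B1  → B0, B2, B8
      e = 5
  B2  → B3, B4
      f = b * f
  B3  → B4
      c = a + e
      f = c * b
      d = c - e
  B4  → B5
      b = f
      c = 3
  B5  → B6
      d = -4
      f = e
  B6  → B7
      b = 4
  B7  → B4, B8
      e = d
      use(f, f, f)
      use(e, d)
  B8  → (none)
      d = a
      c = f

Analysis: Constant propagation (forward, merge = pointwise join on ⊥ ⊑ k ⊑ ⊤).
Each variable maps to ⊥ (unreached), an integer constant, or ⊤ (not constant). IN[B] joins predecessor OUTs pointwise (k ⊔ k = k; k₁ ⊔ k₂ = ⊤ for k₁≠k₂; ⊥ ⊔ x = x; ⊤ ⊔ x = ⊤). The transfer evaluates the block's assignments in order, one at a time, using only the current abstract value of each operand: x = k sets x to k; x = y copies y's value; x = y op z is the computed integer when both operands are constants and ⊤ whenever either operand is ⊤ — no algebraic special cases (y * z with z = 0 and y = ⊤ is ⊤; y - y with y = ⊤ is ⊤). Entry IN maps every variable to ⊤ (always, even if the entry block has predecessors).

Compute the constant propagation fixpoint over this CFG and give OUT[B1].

Answer: {a: 0, b: ⊤, c: ⊤, d: ⊤, e: 5, f: ⊤}

Working:
Converged values:
  B0: | IN=(all ⊤) | OUT={a:0; rest ⊤}
  B1: | IN={a:0; rest ⊤} | OUT={a:0, e:5; rest ⊤}
  B2: | IN={a:0, e:5; rest ⊤} | OUT={a:0, e:5; rest ⊤}
  B3: | IN={a:0, e:5; rest ⊤} | OUT={a:0, c:5, d:0, e:5; rest ⊤}
  B4: | IN={a:0; rest ⊤} | OUT={a:0, c:3; rest ⊤}
  B5: | IN={a:0, c:3; rest ⊤} | OUT={a:0, c:3, d:-4; rest ⊤}
  B6: | IN={a:0, c:3, d:-4; rest ⊤} | OUT={a:0, b:4, c:3, d:-4; rest ⊤}
  B7: | IN={a:0, b:4, c:3, d:-4; rest ⊤} | OUT={a:0, b:4, c:3, d:-4, e:-4; rest ⊤}
  B8: | IN={a:0; rest ⊤} | OUT={a:0, d:0; rest ⊤}

Merge at B1: IN[B1] = OUT[B0] = {a: 0, b: ⊤, c: ⊤, d: ⊤, e: ⊤, f: ⊤}
Applying B1's transfer function to that IN value gives OUT[B1] (row B1 above).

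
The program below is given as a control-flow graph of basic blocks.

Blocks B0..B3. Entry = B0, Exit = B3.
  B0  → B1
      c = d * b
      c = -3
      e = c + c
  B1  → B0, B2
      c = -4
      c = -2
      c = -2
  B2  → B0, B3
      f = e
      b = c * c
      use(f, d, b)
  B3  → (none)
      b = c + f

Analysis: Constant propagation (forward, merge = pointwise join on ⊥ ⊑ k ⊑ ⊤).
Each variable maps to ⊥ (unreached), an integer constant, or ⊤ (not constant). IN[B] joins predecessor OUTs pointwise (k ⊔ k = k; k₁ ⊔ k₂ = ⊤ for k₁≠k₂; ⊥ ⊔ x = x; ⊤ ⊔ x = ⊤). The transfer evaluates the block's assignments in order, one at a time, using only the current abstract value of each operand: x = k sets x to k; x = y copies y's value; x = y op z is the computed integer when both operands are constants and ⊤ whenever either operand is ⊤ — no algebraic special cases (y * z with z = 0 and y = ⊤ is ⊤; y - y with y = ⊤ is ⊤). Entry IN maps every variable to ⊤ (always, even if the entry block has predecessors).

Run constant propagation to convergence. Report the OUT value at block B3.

Answer: {a: ⊤, b: -8, c: -2, d: ⊤, e: -6, f: -6}

Derivation:
Converged values:
  B0:   IN=(all ⊤)   OUT={c:-3, e:-6; rest ⊤}
  B1:   IN={c:-3, e:-6; rest ⊤}   OUT={c:-2, e:-6; rest ⊤}
  B2:   IN={c:-2, e:-6; rest ⊤}   OUT={b:4, c:-2, e:-6, f:-6; rest ⊤}
  B3:   IN={b:4, c:-2, e:-6, f:-6; rest ⊤}   OUT={b:-8, c:-2, e:-6, f:-6; rest ⊤}

Merge at B3: IN[B3] = OUT[B2] = {a: ⊤, b: 4, c: -2, d: ⊤, e: -6, f: -6}
Applying B3's transfer function to that IN value gives OUT[B3] (row B3 above).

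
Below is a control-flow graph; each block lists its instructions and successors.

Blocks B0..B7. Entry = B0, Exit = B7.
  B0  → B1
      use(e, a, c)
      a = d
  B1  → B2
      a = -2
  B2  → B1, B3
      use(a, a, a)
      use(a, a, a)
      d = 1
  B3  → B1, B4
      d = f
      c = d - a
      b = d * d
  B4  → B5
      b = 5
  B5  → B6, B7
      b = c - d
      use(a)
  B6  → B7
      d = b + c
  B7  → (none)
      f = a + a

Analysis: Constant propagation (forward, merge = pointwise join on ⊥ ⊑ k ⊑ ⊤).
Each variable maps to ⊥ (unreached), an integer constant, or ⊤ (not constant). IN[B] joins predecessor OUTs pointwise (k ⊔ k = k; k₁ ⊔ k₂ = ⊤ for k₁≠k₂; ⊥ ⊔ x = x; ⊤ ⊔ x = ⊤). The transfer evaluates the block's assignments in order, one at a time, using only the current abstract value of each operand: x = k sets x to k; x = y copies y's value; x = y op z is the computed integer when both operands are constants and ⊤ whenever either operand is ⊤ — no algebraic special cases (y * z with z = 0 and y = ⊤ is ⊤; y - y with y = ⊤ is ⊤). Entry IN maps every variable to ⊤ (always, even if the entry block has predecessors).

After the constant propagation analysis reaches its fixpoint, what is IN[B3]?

Answer: {a: -2, b: ⊤, c: ⊤, d: 1, e: ⊤, f: ⊤}

Derivation:
Converged values:
  B0: | IN=(all ⊤) | OUT=(all ⊤)
  B1: | IN=(all ⊤) | OUT={a:-2; rest ⊤}
  B2: | IN={a:-2; rest ⊤} | OUT={a:-2, d:1; rest ⊤}
  B3: | IN={a:-2, d:1; rest ⊤} | OUT={a:-2; rest ⊤}
  B4: | IN={a:-2; rest ⊤} | OUT={a:-2, b:5; rest ⊤}
  B5: | IN={a:-2, b:5; rest ⊤} | OUT={a:-2; rest ⊤}
  B6: | IN={a:-2; rest ⊤} | OUT={a:-2; rest ⊤}
  B7: | IN={a:-2; rest ⊤} | OUT={a:-2, f:-4; rest ⊤}

Merge at B3: IN[B3] = OUT[B2] = {a: -2, b: ⊤, c: ⊤, d: 1, e: ⊤, f: ⊤}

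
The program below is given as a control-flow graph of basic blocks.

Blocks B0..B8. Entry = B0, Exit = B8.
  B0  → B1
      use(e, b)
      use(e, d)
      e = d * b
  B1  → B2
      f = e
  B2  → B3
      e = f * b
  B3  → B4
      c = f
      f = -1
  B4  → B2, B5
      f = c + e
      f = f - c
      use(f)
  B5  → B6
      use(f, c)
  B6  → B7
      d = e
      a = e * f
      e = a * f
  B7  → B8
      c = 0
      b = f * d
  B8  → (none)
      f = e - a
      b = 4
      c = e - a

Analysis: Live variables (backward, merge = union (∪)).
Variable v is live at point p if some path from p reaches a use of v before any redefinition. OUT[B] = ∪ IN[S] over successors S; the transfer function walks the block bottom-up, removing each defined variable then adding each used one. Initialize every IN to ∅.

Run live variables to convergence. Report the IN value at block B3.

Answer: {b, e, f}

Derivation:
Fixpoint table:
  B0:  IN={b, d, e}  OUT={b, e}
  B1:  IN={b, e}  OUT={b, f}
  B2:  IN={b, f}  OUT={b, e, f}
  B3:  IN={b, e, f}  OUT={b, c, e}
  B4:  IN={b, c, e}  OUT={b, c, e, f}
  B5:  IN={c, e, f}  OUT={e, f}
  B6:  IN={e, f}  OUT={a, d, e, f}
  B7:  IN={a, d, e, f}  OUT={a, e}
  B8:  IN={a, e}  OUT={}

Merge at B3: OUT[B3] = IN[B4] = {b, c, e}
Applying B3's transfer function to that OUT value gives IN[B3] (row B3 above).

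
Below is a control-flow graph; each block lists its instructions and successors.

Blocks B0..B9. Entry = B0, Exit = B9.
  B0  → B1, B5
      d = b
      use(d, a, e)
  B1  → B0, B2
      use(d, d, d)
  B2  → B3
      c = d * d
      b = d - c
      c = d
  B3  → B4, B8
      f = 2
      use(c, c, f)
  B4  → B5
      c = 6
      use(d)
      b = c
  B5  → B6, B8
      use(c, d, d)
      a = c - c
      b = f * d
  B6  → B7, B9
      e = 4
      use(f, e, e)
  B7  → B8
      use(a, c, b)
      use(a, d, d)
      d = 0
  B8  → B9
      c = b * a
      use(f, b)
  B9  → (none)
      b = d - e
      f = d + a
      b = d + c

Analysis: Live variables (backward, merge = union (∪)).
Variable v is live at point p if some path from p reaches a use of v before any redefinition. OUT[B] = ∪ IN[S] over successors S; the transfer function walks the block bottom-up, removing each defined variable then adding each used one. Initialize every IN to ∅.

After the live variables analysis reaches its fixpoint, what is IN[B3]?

Answer: {a, b, c, d, e}

Trace:
Per-block solution:
  B0: | IN={a, b, c, e, f} | OUT={a, b, c, d, e, f}
  B1: | IN={a, b, c, d, e, f} | OUT={a, b, c, d, e, f}
  B2: | IN={a, d, e} | OUT={a, b, c, d, e}
  B3: | IN={a, b, c, d, e} | OUT={a, b, d, e, f}
  B4: | IN={d, e, f} | OUT={c, d, e, f}
  B5: | IN={c, d, e, f} | OUT={a, b, c, d, e, f}
  B6: | IN={a, b, c, d, f} | OUT={a, b, c, d, e, f}
  B7: | IN={a, b, c, d, e, f} | OUT={a, b, d, e, f}
  B8: | IN={a, b, d, e, f} | OUT={a, c, d, e}
  B9: | IN={a, c, d, e} | OUT={}

Merge at B3: OUT[B3] = IN[B4] ⊔ IN[B8] = {a, b, d, e, f}
Applying B3's transfer function to that OUT value gives IN[B3] (row B3 above).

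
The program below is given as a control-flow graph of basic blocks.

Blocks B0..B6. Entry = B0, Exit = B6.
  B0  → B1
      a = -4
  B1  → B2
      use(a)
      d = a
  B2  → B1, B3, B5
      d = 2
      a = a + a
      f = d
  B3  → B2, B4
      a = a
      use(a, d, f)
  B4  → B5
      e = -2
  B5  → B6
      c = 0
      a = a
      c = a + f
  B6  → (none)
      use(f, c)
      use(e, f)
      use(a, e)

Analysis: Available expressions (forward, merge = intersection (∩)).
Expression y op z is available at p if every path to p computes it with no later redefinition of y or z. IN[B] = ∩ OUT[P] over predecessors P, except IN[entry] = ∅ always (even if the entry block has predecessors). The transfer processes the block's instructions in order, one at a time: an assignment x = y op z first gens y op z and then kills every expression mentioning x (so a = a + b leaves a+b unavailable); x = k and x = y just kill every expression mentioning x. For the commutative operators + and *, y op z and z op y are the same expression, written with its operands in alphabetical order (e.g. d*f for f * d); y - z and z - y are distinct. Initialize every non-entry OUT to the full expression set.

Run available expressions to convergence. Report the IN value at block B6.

Per-block solution:
  B0:  IN={}  OUT={}
  B1:  IN={}  OUT={}
  B2:  IN={}  OUT={}
  B3:  IN={}  OUT={}
  B4:  IN={}  OUT={}
  B5:  IN={}  OUT={a+f}
  B6:  IN={a+f}  OUT={a+f}

Merge at B6: IN[B6] = OUT[B5] = {a+f}

Answer: {a+f}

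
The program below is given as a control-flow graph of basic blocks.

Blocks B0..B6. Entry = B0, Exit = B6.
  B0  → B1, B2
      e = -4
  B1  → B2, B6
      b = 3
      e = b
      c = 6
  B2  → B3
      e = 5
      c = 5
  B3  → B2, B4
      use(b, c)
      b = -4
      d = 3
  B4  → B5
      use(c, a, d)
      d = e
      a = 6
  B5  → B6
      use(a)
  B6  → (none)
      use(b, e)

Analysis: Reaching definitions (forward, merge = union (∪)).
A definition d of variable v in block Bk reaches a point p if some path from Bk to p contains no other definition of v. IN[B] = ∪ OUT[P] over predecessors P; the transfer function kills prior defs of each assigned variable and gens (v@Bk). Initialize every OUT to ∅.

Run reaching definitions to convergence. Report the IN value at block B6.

Converged values:
  B0:  IN={}  OUT={e@B0}
  B1:  IN={e@B0}  OUT={b@B1, c@B1, e@B1}
  B2:  IN={b@B1, b@B3, c@B1, c@B2, d@B3, e@B0, e@B1, e@B2}  OUT={b@B1, b@B3, c@B2, d@B3, e@B2}
  B3:  IN={b@B1, b@B3, c@B2, d@B3, e@B2}  OUT={b@B3, c@B2, d@B3, e@B2}
  B4:  IN={b@B3, c@B2, d@B3, e@B2}  OUT={a@B4, b@B3, c@B2, d@B4, e@B2}
  B5:  IN={a@B4, b@B3, c@B2, d@B4, e@B2}  OUT={a@B4, b@B3, c@B2, d@B4, e@B2}
  B6:  IN={a@B4, b@B1, b@B3, c@B1, c@B2, d@B4, e@B1, e@B2}  OUT={a@B4, b@B1, b@B3, c@B1, c@B2, d@B4, e@B1, e@B2}

Merge at B6: IN[B6] = OUT[B1] ⊔ OUT[B5] = {a@B4, b@B1, b@B3, c@B1, c@B2, d@B4, e@B1, e@B2}

Answer: {a@B4, b@B1, b@B3, c@B1, c@B2, d@B4, e@B1, e@B2}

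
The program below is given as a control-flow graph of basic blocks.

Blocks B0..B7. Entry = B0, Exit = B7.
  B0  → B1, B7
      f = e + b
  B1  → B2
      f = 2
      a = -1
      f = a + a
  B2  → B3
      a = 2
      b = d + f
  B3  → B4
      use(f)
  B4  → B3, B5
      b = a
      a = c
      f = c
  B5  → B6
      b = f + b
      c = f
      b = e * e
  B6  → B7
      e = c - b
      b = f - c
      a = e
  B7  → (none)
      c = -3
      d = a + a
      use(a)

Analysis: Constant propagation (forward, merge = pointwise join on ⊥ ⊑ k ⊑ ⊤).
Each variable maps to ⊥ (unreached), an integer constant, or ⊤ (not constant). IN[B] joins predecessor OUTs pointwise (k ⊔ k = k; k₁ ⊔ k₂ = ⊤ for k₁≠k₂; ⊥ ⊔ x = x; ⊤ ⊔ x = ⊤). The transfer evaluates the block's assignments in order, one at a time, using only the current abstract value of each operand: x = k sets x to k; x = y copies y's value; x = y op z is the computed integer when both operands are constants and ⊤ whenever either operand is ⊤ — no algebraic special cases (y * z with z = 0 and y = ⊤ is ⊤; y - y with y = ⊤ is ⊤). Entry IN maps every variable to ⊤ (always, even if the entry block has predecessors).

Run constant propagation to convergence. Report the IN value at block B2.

Fixpoint table:
  B0: | IN=(all ⊤) | OUT=(all ⊤)
  B1: | IN=(all ⊤) | OUT={a:-1, f:-2; rest ⊤}
  B2: | IN={a:-1, f:-2; rest ⊤} | OUT={a:2, f:-2; rest ⊤}
  B3: | IN=(all ⊤) | OUT=(all ⊤)
  B4: | IN=(all ⊤) | OUT=(all ⊤)
  B5: | IN=(all ⊤) | OUT=(all ⊤)
  B6: | IN=(all ⊤) | OUT=(all ⊤)
  B7: | IN=(all ⊤) | OUT={c:-3; rest ⊤}

Merge at B2: IN[B2] = OUT[B1] = {a: -1, b: ⊤, c: ⊤, d: ⊤, e: ⊤, f: -2}

Answer: {a: -1, b: ⊤, c: ⊤, d: ⊤, e: ⊤, f: -2}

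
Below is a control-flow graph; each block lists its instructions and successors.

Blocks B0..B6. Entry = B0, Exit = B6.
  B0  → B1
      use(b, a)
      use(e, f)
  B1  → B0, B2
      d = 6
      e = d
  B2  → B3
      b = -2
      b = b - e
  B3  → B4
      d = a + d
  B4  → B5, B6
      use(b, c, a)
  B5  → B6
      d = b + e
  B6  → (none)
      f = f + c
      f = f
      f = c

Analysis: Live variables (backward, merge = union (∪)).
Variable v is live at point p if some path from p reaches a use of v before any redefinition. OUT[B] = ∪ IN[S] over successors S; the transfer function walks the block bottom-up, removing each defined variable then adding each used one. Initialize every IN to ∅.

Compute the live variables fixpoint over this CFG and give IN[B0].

Converged values:
  B0:   IN={a, b, c, e, f}   OUT={a, b, c, f}
  B1:   IN={a, b, c, f}   OUT={a, b, c, d, e, f}
  B2:   IN={a, c, d, e, f}   OUT={a, b, c, d, e, f}
  B3:   IN={a, b, c, d, e, f}   OUT={a, b, c, e, f}
  B4:   IN={a, b, c, e, f}   OUT={b, c, e, f}
  B5:   IN={b, c, e, f}   OUT={c, f}
  B6:   IN={c, f}   OUT={}

Merge at B0: OUT[B0] = IN[B1] = {a, b, c, f}
Applying B0's transfer function to that OUT value gives IN[B0] (row B0 above).

Answer: {a, b, c, e, f}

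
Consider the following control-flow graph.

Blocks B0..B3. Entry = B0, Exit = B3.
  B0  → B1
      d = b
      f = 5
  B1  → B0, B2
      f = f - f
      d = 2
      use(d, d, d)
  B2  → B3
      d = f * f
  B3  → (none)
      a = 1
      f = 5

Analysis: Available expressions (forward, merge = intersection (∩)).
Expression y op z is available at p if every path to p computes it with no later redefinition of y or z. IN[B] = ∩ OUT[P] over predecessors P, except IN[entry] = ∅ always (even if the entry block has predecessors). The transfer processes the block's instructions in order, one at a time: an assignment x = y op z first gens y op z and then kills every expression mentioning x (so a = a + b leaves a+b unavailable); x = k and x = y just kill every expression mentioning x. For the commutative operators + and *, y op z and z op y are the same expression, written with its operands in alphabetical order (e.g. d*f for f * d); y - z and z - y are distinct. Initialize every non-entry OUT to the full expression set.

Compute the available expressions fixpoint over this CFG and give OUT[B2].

Fixpoint table:
  B0: | IN={} | OUT={}
  B1: | IN={} | OUT={}
  B2: | IN={} | OUT={f*f}
  B3: | IN={f*f} | OUT={}

Merge at B2: IN[B2] = OUT[B1] = {}
Applying B2's transfer function to that IN value gives OUT[B2] (row B2 above).

Answer: {f*f}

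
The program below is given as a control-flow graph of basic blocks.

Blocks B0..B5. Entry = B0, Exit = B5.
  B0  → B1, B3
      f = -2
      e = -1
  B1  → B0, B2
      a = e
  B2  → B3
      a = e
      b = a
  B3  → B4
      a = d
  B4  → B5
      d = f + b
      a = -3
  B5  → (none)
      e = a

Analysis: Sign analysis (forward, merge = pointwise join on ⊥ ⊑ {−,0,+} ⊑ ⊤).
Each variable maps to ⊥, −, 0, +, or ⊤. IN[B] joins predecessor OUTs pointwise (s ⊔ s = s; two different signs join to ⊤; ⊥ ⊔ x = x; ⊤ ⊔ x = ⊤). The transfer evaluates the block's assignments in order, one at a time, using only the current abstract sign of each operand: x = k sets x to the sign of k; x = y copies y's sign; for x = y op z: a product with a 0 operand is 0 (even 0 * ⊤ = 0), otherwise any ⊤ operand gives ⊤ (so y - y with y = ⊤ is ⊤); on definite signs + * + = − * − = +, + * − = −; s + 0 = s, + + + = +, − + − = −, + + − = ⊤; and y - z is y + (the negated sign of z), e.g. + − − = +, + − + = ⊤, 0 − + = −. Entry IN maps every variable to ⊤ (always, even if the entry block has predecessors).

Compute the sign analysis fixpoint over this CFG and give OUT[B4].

Answer: {a: -, b: ⊤, c: ⊤, d: ⊤, e: -, f: -}

Working:
Per-block solution:
  B0: | IN=(all ⊤) | OUT={e:-, f:-; rest ⊤}
  B1: | IN={e:-, f:-; rest ⊤} | OUT={a:-, e:-, f:-; rest ⊤}
  B2: | IN={a:-, e:-, f:-; rest ⊤} | OUT={a:-, b:-, e:-, f:-; rest ⊤}
  B3: | IN={e:-, f:-; rest ⊤} | OUT={e:-, f:-; rest ⊤}
  B4: | IN={e:-, f:-; rest ⊤} | OUT={a:-, e:-, f:-; rest ⊤}
  B5: | IN={a:-, e:-, f:-; rest ⊤} | OUT={a:-, e:-, f:-; rest ⊤}

Merge at B4: IN[B4] = OUT[B3] = {a: ⊤, b: ⊤, c: ⊤, d: ⊤, e: -, f: -}
Applying B4's transfer function to that IN value gives OUT[B4] (row B4 above).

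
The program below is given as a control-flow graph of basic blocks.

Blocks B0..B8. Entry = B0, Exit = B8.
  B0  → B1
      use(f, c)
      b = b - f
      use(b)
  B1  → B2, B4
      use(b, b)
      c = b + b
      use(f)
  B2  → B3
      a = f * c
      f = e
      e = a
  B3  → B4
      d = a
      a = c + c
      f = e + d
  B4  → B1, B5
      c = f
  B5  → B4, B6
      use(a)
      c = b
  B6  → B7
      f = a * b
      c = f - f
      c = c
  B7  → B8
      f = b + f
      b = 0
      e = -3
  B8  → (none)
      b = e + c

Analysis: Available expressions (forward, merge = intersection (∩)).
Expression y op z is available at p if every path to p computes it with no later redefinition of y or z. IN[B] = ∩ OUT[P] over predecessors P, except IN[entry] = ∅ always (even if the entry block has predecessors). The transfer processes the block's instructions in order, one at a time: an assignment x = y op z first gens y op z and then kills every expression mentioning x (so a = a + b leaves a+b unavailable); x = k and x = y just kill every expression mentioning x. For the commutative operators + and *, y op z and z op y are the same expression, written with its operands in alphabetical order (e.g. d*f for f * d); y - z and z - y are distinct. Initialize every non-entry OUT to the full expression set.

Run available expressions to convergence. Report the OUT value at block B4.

Answer: {b+b}

Trace:
Per-block solution:
  B0:  IN={}  OUT={}
  B1:  IN={}  OUT={b+b}
  B2:  IN={b+b}  OUT={b+b}
  B3:  IN={b+b}  OUT={b+b, c+c, d+e}
  B4:  IN={b+b}  OUT={b+b}
  B5:  IN={b+b}  OUT={b+b}
  B6:  IN={b+b}  OUT={a*b, b+b, f-f}
  B7:  IN={a*b, b+b, f-f}  OUT={}
  B8:  IN={}  OUT={c+e}

Merge at B4: IN[B4] = OUT[B1] ∩ OUT[B3] ∩ OUT[B5] = {b+b}
Applying B4's transfer function to that IN value gives OUT[B4] (row B4 above).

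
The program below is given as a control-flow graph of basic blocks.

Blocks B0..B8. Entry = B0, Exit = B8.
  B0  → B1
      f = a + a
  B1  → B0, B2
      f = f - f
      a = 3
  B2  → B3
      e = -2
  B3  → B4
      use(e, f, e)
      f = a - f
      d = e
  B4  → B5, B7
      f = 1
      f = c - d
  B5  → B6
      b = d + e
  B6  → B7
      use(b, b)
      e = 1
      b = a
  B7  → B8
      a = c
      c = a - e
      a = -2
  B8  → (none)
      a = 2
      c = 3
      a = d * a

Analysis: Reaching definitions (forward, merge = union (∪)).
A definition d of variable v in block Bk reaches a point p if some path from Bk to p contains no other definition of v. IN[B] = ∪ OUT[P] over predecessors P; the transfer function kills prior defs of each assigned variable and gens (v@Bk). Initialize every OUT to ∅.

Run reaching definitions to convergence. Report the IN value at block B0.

Per-block solution:
  B0:  IN={a@B1, f@B1}  OUT={a@B1, f@B0}
  B1:  IN={a@B1, f@B0}  OUT={a@B1, f@B1}
  B2:  IN={a@B1, f@B1}  OUT={a@B1, e@B2, f@B1}
  B3:  IN={a@B1, e@B2, f@B1}  OUT={a@B1, d@B3, e@B2, f@B3}
  B4:  IN={a@B1, d@B3, e@B2, f@B3}  OUT={a@B1, d@B3, e@B2, f@B4}
  B5:  IN={a@B1, d@B3, e@B2, f@B4}  OUT={a@B1, b@B5, d@B3, e@B2, f@B4}
  B6:  IN={a@B1, b@B5, d@B3, e@B2, f@B4}  OUT={a@B1, b@B6, d@B3, e@B6, f@B4}
  B7:  IN={a@B1, b@B6, d@B3, e@B2, e@B6, f@B4}  OUT={a@B7, b@B6, c@B7, d@B3, e@B2, e@B6, f@B4}
  B8:  IN={a@B7, b@B6, c@B7, d@B3, e@B2, e@B6, f@B4}  OUT={a@B8, b@B6, c@B8, d@B3, e@B2, e@B6, f@B4}

Merge at B0 (entry node, so the boundary value {} is joined with the incoming edge(s)): IN[B0] = {} ⊔ OUT[B1] = {a@B1, f@B1}

Answer: {a@B1, f@B1}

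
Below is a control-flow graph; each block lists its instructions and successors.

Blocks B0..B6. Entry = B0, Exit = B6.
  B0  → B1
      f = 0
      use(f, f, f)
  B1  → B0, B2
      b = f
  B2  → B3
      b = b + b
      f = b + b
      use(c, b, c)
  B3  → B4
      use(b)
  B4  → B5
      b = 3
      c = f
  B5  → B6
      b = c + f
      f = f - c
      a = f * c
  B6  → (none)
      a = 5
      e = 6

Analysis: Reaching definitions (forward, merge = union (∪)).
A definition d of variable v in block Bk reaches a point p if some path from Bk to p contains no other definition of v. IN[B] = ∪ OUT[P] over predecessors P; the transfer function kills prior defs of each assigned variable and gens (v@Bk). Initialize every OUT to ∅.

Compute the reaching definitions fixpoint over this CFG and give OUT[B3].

Converged values:
  B0: | IN={b@B1, f@B0} | OUT={b@B1, f@B0}
  B1: | IN={b@B1, f@B0} | OUT={b@B1, f@B0}
  B2: | IN={b@B1, f@B0} | OUT={b@B2, f@B2}
  B3: | IN={b@B2, f@B2} | OUT={b@B2, f@B2}
  B4: | IN={b@B2, f@B2} | OUT={b@B4, c@B4, f@B2}
  B5: | IN={b@B4, c@B4, f@B2} | OUT={a@B5, b@B5, c@B4, f@B5}
  B6: | IN={a@B5, b@B5, c@B4, f@B5} | OUT={a@B6, b@B5, c@B4, e@B6, f@B5}

Merge at B3: IN[B3] = OUT[B2] = {b@B2, f@B2}
Applying B3's transfer function to that IN value gives OUT[B3] (row B3 above).

Answer: {b@B2, f@B2}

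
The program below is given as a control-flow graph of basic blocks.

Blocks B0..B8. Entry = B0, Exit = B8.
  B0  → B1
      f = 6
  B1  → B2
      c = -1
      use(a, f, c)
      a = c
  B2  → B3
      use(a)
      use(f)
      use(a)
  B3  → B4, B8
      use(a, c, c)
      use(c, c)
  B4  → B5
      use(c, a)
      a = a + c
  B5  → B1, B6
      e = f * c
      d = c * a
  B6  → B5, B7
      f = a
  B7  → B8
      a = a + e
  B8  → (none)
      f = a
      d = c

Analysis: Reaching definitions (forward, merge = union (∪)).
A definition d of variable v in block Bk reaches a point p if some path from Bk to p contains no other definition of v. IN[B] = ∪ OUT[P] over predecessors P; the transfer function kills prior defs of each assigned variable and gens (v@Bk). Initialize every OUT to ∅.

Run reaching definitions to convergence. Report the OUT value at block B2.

Answer: {a@B1, c@B1, d@B5, e@B5, f@B0, f@B6}

Trace:
Per-block solution:
  B0:  IN={}  OUT={f@B0}
  B1:  IN={a@B4, c@B1, d@B5, e@B5, f@B0, f@B6}  OUT={a@B1, c@B1, d@B5, e@B5, f@B0, f@B6}
  B2:  IN={a@B1, c@B1, d@B5, e@B5, f@B0, f@B6}  OUT={a@B1, c@B1, d@B5, e@B5, f@B0, f@B6}
  B3:  IN={a@B1, c@B1, d@B5, e@B5, f@B0, f@B6}  OUT={a@B1, c@B1, d@B5, e@B5, f@B0, f@B6}
  B4:  IN={a@B1, c@B1, d@B5, e@B5, f@B0, f@B6}  OUT={a@B4, c@B1, d@B5, e@B5, f@B0, f@B6}
  B5:  IN={a@B4, c@B1, d@B5, e@B5, f@B0, f@B6}  OUT={a@B4, c@B1, d@B5, e@B5, f@B0, f@B6}
  B6:  IN={a@B4, c@B1, d@B5, e@B5, f@B0, f@B6}  OUT={a@B4, c@B1, d@B5, e@B5, f@B6}
  B7:  IN={a@B4, c@B1, d@B5, e@B5, f@B6}  OUT={a@B7, c@B1, d@B5, e@B5, f@B6}
  B8:  IN={a@B1, a@B7, c@B1, d@B5, e@B5, f@B0, f@B6}  OUT={a@B1, a@B7, c@B1, d@B8, e@B5, f@B8}

Merge at B2: IN[B2] = OUT[B1] = {a@B1, c@B1, d@B5, e@B5, f@B0, f@B6}
Applying B2's transfer function to that IN value gives OUT[B2] (row B2 above).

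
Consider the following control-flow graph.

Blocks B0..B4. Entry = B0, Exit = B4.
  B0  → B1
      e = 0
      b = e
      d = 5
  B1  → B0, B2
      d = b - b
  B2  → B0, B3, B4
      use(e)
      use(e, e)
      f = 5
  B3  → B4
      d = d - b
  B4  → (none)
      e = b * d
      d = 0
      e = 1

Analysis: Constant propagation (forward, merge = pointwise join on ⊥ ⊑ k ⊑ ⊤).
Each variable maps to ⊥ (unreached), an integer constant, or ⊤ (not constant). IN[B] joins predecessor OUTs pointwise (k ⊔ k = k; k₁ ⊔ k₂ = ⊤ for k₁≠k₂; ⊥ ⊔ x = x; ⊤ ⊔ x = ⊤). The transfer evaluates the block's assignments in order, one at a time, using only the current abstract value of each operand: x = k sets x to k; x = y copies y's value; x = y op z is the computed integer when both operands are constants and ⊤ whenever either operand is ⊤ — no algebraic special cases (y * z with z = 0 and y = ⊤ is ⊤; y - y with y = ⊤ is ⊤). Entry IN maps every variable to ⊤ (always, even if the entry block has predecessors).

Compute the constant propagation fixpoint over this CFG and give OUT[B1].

Fixpoint table:
  B0: | IN=(all ⊤) | OUT={b:0, d:5, e:0; rest ⊤}
  B1: | IN={b:0, d:5, e:0; rest ⊤} | OUT={b:0, d:0, e:0; rest ⊤}
  B2: | IN={b:0, d:0, e:0; rest ⊤} | OUT={b:0, d:0, e:0, f:5; rest ⊤}
  B3: | IN={b:0, d:0, e:0, f:5; rest ⊤} | OUT={b:0, d:0, e:0, f:5; rest ⊤}
  B4: | IN={b:0, d:0, e:0, f:5; rest ⊤} | OUT={b:0, d:0, e:1, f:5; rest ⊤}

Merge at B1: IN[B1] = OUT[B0] = {a: ⊤, b: 0, c: ⊤, d: 5, e: 0, f: ⊤}
Applying B1's transfer function to that IN value gives OUT[B1] (row B1 above).

Answer: {a: ⊤, b: 0, c: ⊤, d: 0, e: 0, f: ⊤}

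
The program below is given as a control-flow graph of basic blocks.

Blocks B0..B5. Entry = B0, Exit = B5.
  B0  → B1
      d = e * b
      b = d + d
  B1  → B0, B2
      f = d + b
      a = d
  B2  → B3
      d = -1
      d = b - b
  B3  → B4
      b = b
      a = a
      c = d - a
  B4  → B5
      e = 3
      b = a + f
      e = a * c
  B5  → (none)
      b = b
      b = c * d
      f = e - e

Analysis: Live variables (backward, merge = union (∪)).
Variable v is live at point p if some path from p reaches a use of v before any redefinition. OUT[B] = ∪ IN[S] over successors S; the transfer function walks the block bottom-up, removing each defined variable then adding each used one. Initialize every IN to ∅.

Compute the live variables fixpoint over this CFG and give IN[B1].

Answer: {b, d, e}

Derivation:
Per-block solution:
  B0:  IN={b, e}  OUT={b, d, e}
  B1:  IN={b, d, e}  OUT={a, b, e, f}
  B2:  IN={a, b, f}  OUT={a, b, d, f}
  B3:  IN={a, b, d, f}  OUT={a, c, d, f}
  B4:  IN={a, c, d, f}  OUT={b, c, d, e}
  B5:  IN={b, c, d, e}  OUT={}

Merge at B1: OUT[B1] = IN[B0] ⊔ IN[B2] = {a, b, e, f}
Applying B1's transfer function to that OUT value gives IN[B1] (row B1 above).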